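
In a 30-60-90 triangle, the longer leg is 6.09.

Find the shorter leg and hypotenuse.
In a 30-60-90 triangle, sides are in ratio 1 : √3 : 2.
Long leg = short leg·√3  →  short leg = 6.09/√3 = 3.516
Hypotenuse = 2·(short leg) = 2·6.09/√3 = 7.032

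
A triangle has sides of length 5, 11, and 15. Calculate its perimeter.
Perimeter = sum of all sides
Perimeter = 5 + 11 + 15
Perimeter = 31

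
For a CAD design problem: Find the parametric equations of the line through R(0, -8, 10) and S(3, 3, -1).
Direction vector d = S - R = (3, 11, -11)
x = 0 + 3t, y = -8 + 11t, z = 10 - 11t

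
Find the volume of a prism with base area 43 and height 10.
Volume = base area * height
Volume = 43 * 10
Volume = 430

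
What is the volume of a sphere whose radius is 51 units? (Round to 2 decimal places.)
Volume = (4/3) * pi * r³
Volume = (4/3) * pi * 51³
Volume = (4/3) * pi * 132651
Volume = 555647.21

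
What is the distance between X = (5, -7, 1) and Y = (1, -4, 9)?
d = √[(-4)² + (3)² + (8)²] = √89 = 9.434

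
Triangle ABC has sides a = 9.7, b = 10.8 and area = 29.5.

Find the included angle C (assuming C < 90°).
Area = ½ab·sin(C)  →  sin(C) = 2·Area/(ab)
sin(C) = 2·29.5/(9.7·10.8) = 0.563192
C = arcsin(0.563192) = 34.28°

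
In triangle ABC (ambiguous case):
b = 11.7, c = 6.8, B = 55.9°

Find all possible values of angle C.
sin(C)/c = sin(B)/b  →  sin(C) = c·sin(B)/b = 6.8·sin(55.9°)/11.7 = 0.481266
C₁ = arcsin(0.481266) = 28.77°,  C₂ = 180° - C₁ = 151.23°
Check C₂: A = 180° - 55.9° - 151.23° = -27.13° ≤ 0, rejected
C = 28.77° (one solution)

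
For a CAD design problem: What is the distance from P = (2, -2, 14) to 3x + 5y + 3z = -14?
d = |3(2) + 5(-2) + 3(14) - (-14)| / √(3² + 5² + 3²) = 52/√43 = 7.93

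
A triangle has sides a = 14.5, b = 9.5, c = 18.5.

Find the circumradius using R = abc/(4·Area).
s = (a+b+c)/2 = 21.25
Area = √(s(s-a)(s-b)(s-c)) = √(21.25·6.75·11.75·2.75) = 68.0795
R = abc/(4·Area) = (14.5·9.5·18.5)/(4·68.0795) = 2548.375/272.318 = 9.358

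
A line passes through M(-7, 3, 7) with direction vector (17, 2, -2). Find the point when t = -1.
P(-1) = (-7 + 17(-1), 3 + 2(-1), 7 + (-2)(-1)) = (-24, 1, 9)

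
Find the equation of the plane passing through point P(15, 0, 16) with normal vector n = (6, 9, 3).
d = n·P = (6)(15) + (9)(0) + (3)(16) = 138
Plane: 6x + 9y + 3z = 138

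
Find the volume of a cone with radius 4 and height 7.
Volume = (1/3) * pi * r² * h
Volume = (1/3) * pi * 4² * 7
Volume = (1/3) * pi * 16 * 7
Volume = (1/3) * pi * 112
Volume = 117.29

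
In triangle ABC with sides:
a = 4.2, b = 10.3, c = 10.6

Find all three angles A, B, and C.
By the law of cosines:
cos(A) = (b² + c² - a²)/(2bc) = 0.919628  →  A = 23.13°
cos(B) = (a² + c² - b²)/(2ac) = 0.268531  →  B = 74.42°
cos(C) = (a² + b² - c²)/(2ab) = 0.131415  →  C = 82.45°
Check: A + B + C = 180.0° ✓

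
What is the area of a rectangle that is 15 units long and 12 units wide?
Area = length * width
Area = 15 * 12
Area = 180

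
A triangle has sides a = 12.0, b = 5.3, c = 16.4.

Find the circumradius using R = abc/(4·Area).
s = (a+b+c)/2 = 16.85
Area = √(s(s-a)(s-b)(s-c)) = √(16.85·4.85·11.55·0.45) = 20.6095
R = abc/(4·Area) = (12.0·5.3·16.4)/(4·20.6095) = 1043.04/82.438 = 12.65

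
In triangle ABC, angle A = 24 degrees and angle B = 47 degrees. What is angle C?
Sum of angles in a triangle = 180 degrees
Third angle = 180 - 24 - 47
Third angle = 109 degrees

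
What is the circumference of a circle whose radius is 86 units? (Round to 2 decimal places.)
Circumference = 2 * pi * r
Circumference = 2 * pi * 86
Circumference = 540.35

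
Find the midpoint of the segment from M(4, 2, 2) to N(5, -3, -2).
Midpoint = ((4+5)/2, (2-3)/2, (2-2)/2) = (4.5, -0.5, 0)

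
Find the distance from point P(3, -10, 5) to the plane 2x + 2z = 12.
d = |2(3) + 0(-10) + 2(5) - (12)| / √(2² + 0² + 2²) = 4/√8 = 1.414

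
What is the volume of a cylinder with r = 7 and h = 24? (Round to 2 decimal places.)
Volume = pi * r² * h
Volume = pi * 7² * 24
Volume = pi * 49 * 24
Volume = pi * 1176
Volume = 3694.51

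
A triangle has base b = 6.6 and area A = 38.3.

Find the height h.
A = ½bh  →  h = 2A/b
h = 2·38.3/6.6 = 11.61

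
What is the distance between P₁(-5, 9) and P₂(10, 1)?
Using the distance formula: d = sqrt((x₂-x₁)² + (y₂-y₁)²)
dx = 10 - (-5) = 15
dy = 1 - 9 = -8
d = sqrt(15² + (-8)²) = sqrt(225 + 64) = sqrt(289) = 17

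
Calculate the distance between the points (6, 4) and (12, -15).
Using the distance formula: d = sqrt((x₂-x₁)² + (y₂-y₁)²)
dx = 12 - 6 = 6
dy = (-15) - 4 = -19
d = sqrt(6² + (-19)²) = sqrt(36 + 361) = sqrt(397) = 19.92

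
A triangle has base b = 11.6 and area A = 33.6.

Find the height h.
A = ½bh  →  h = 2A/b
h = 2·33.6/11.6 = 5.793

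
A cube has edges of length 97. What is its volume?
Volume = s³
Volume = 97³
Volume = 912673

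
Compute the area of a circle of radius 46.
Area = pi * r²
Area = pi * 46²
Area = pi * 2116
Area = 6647.61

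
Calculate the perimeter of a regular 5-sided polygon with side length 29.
Perimeter = number of sides * side length
Perimeter = 5 * 29
Perimeter = 145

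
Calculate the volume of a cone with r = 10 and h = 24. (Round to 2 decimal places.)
Volume = (1/3) * pi * r² * h
Volume = (1/3) * pi * 10² * 24
Volume = (1/3) * pi * 100 * 24
Volume = (1/3) * pi * 2400
Volume = 2513.27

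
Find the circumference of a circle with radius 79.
Circumference = 2 * pi * r
Circumference = 2 * pi * 79
Circumference = 496.37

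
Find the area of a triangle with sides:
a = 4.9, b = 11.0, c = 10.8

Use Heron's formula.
s = (a+b+c)/2 = (4.9+11.0+10.8)/2 = 13.35
A = √(s(s-a)(s-b)(s-c)) = √(13.35·8.45·2.35·2.55)
A = √675.999 = 26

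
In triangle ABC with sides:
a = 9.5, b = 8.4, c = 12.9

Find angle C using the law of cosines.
cos(C) = (a² + b² - c²)/(2ab)
cos(C) = (9.5² + 8.4² - 12.9²)/(2·9.5·8.4) = -5.6/159.6 = -0.035088
C = arccos(-0.035088) = 92.01°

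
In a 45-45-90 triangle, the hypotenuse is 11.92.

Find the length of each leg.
In a 45-45-90 triangle, hypotenuse = leg·√2  →  leg = hypotenuse/√2
leg = 11.92/√2 = 8.429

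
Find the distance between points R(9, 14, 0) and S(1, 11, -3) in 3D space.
d = √[(-8)² + (-3)² + (-3)²] = √82 = 9.055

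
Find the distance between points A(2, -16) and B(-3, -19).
Using the distance formula: d = sqrt((x₂-x₁)² + (y₂-y₁)²)
dx = (-3) - 2 = -5
dy = (-19) - (-16) = -3
d = sqrt((-5)² + (-3)²) = sqrt(25 + 9) = sqrt(34) = 5.83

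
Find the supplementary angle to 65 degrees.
Supplementary angles sum to 180 degrees.
Other angle = 180 - 65
Other angle = 115 degrees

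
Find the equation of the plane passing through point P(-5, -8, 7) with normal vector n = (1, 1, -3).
d = n·P = (1)(-5) + (1)(-8) + (-3)(7) = -34
Plane: x + y - 3z = -34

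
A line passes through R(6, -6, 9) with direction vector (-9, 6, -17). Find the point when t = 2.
P(2) = (6 + (-9)(2), -6 + 6(2), 9 + (-17)(2)) = (-12, 6, -25)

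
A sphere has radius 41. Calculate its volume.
Volume = (4/3) * pi * r³
Volume = (4/3) * pi * 41³
Volume = (4/3) * pi * 68921
Volume = 288695.61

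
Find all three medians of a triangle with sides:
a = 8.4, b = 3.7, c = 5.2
Using m_x = ½√(2y² + 2z² - x²):
m_a = ½√(2·3.7² + 2·5.2² - 8.4²) = ½√10.9 = 1.651
m_b = ½√(2·8.4² + 2·5.2² - 3.7²) = ½√181.51 = 6.736
m_c = ½√(2·8.4² + 2·3.7² - 5.2²) = ½√141.46 = 5.947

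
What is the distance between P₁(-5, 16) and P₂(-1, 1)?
Using the distance formula: d = sqrt((x₂-x₁)² + (y₂-y₁)²)
dx = (-1) - (-5) = 4
dy = 1 - 16 = -15
d = sqrt(4² + (-15)²) = sqrt(16 + 225) = sqrt(241) = 15.52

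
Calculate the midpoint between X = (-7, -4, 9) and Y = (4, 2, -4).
Midpoint = ((-7+4)/2, (-4+2)/2, (9-4)/2) = (-1.5, -1, 2.5)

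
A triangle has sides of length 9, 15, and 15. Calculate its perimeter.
Perimeter = sum of all sides
Perimeter = 9 + 15 + 15
Perimeter = 39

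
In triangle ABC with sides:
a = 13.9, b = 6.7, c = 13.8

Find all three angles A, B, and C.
By the law of cosines:
cos(A) = (b² + c² - a²)/(2bc) = 0.227774  →  A = 76.83°
cos(B) = (a² + c² - b²)/(2ac) = 0.883015  →  B = 27.99°
cos(C) = (a² + b² - c²)/(2ab) = 0.255879  →  C = 75.17°
Check: A + B + C = 180.0° ✓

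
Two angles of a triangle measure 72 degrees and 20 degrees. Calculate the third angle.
Sum of angles in a triangle = 180 degrees
Third angle = 180 - 72 - 20
Third angle = 88 degrees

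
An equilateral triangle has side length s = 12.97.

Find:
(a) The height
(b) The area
(a) Height h = s·√3/2 = 12.97·√3/2 = 11.23
(b) Area = (√3/4)·s² = (√3/4)·12.97² = (√3/4)·168.221 = 72.84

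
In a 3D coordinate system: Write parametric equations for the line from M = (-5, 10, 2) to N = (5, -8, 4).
Direction vector d = N - M = (10, -18, 2)
x = -5 + 10t, y = 10 - 18t, z = 2 + 2t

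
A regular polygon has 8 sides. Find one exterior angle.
Exterior angle of a regular n-gon = 360/n
Exterior angle = 360/8
Exterior angle = 45 degrees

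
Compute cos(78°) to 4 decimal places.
cos(78 degrees) = 0.2079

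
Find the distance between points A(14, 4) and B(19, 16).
Using the distance formula: d = sqrt((x₂-x₁)² + (y₂-y₁)²)
dx = 19 - 14 = 5
dy = 16 - 4 = 12
d = sqrt(5² + 12²) = sqrt(25 + 144) = sqrt(169) = 13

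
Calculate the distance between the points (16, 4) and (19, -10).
Using the distance formula: d = sqrt((x₂-x₁)² + (y₂-y₁)²)
dx = 19 - 16 = 3
dy = (-10) - 4 = -14
d = sqrt(3² + (-14)²) = sqrt(9 + 196) = sqrt(205) = 14.32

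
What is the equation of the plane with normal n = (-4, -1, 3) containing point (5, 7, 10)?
d = n·P = (-4)(5) + (-1)(7) + (3)(10) = 3
Plane: -4x - y + 3z = 3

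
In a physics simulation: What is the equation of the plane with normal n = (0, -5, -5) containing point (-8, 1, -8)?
d = n·P = (0)(-8) + (-5)(1) + (-5)(-8) = 35
Plane: -5y - 5z = 35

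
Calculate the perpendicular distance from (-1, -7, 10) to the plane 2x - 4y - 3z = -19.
d = |2(-1) + (-4)(-7) + (-3)(10) - (-19)| / √(2² + (-4)² + (-3)²) = 15/√29 = 2.785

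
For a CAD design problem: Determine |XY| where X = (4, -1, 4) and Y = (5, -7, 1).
d = √[(1)² + (-6)² + (-3)²] = √46 = 6.782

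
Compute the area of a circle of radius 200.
Area = pi * r²
Area = pi * 200²
Area = pi * 40000
Area = 125663.71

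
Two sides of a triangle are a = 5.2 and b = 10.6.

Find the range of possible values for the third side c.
By the triangle inequality: |a - b| < c < a + b
|5.2 - 10.6| < c < 5.2 + 10.6
5.4 < c < 15.8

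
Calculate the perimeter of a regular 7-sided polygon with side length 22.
Perimeter = number of sides * side length
Perimeter = 7 * 22
Perimeter = 154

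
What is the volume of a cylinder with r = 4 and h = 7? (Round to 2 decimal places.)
Volume = pi * r² * h
Volume = pi * 4² * 7
Volume = pi * 16 * 7
Volume = pi * 112
Volume = 351.86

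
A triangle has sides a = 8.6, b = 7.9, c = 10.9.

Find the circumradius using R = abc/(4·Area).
s = (a+b+c)/2 = 13.7
Area = √(s(s-a)(s-b)(s-c)) = √(13.7·5.1·5.8·2.8) = 33.6851
R = abc/(4·Area) = (8.6·7.9·10.9)/(4·33.6851) = 740.546/134.7404 = 5.496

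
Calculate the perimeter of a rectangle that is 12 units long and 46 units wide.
Perimeter = 2 * (length + width)
Perimeter = 2 * (12 + 46)
Perimeter = 2 * 58
Perimeter = 116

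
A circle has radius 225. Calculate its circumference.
Circumference = 2 * pi * r
Circumference = 2 * pi * 225
Circumference = 1413.72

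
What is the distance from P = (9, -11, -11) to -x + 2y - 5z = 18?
d = |(-1)(9) + 2(-11) + (-5)(-11) - (18)| / √((-1)² + 2² + (-5)²) = 6/√30 = 1.095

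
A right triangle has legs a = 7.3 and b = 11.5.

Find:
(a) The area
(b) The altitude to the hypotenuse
(a) Area = ½ab = ½·7.3·11.5 = 41.975
(b) Hypotenuse c = √(7.3² + 11.5²) = √185.54 = 13.6213
    Area = ½·c·h_c  →  h_c = 2·Area/c = 2·41.975/13.6213 = 6.163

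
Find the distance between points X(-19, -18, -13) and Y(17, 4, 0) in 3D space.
d = √[(36)² + (22)² + (13)²] = √1949 = 44.15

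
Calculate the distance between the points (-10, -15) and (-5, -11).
Using the distance formula: d = sqrt((x₂-x₁)² + (y₂-y₁)²)
dx = (-5) - (-10) = 5
dy = (-11) - (-15) = 4
d = sqrt(5² + 4²) = sqrt(25 + 16) = sqrt(41) = 6.40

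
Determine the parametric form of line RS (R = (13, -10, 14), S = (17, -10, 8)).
Direction vector d = S - R = (4, 0, -6)
x = 13 + 4t, y = -10, z = 14 - 6t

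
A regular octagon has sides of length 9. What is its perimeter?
Perimeter = number of sides * side length
Perimeter = 8 * 9
Perimeter = 72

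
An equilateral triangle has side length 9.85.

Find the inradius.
For an equilateral triangle, r = s/(2√3) where s is the side.
r = 9.85/(2√3) = 9.85/3.464102 = 2.843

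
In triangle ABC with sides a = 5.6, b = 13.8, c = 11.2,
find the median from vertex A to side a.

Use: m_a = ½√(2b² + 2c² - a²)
m_a = ½√(2·13.8² + 2·11.2² - 5.6²)
m_a = ½√(380.88 + 250.88 - 31.36) = ½√600.4 = 12.25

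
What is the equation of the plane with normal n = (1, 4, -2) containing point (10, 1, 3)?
d = n·P = (1)(10) + (4)(1) + (-2)(3) = 8
Plane: x + 4y - 2z = 8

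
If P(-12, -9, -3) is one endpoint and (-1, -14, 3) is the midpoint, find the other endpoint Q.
Q = (2×(-1) - (-12), 2×(-14) - (-9), 2×3 - (-3)) = (10, -19, 9)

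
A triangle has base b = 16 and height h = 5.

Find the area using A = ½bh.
A = ½·16·5 = 40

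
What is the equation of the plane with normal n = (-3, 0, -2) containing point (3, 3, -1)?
d = n·P = (-3)(3) + (0)(3) + (-2)(-1) = -7
Plane: -3x - 2z = -7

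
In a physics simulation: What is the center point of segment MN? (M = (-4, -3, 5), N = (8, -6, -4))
Midpoint = ((-4+8)/2, (-3-6)/2, (5-4)/2) = (2, -4.5, 0.5)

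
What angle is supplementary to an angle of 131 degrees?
Supplementary angles sum to 180 degrees.
Other angle = 180 - 131
Other angle = 49 degrees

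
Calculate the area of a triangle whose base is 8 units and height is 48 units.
Area = (1/2) * base * height
Area = (1/2) * 8 * 48
Area = 192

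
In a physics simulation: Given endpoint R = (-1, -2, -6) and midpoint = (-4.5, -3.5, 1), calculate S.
S = (2×(-4.5) - (-1), 2×(-3.5) - (-2), 2×1 - (-6)) = (-8, -5, 8)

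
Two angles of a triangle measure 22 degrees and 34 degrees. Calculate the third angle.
Sum of angles in a triangle = 180 degrees
Third angle = 180 - 22 - 34
Third angle = 124 degrees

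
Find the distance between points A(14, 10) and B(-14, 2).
Using the distance formula: d = sqrt((x₂-x₁)² + (y₂-y₁)²)
dx = (-14) - 14 = -28
dy = 2 - 10 = -8
d = sqrt((-28)² + (-8)²) = sqrt(784 + 64) = sqrt(848) = 29.12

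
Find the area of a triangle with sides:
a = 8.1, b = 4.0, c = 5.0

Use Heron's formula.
s = (a+b+c)/2 = (8.1+4.0+5.0)/2 = 8.55
A = √(s(s-a)(s-b)(s-c)) = √(8.55·0.45·4.55·3.55)
A = √62.1467 = 7.883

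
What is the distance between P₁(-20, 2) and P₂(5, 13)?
Using the distance formula: d = sqrt((x₂-x₁)² + (y₂-y₁)²)
dx = 5 - (-20) = 25
dy = 13 - 2 = 11
d = sqrt(25² + 11²) = sqrt(625 + 121) = sqrt(746) = 27.31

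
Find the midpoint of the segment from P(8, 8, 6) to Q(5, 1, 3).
Midpoint = ((8+5)/2, (8+1)/2, (6+3)/2) = (6.5, 4.5, 4.5)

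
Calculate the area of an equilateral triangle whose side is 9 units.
Area = (sqrt(3)/4) * s²
Area = (sqrt(3)/4) * 9²
Area = (sqrt(3)/4) * 81
Area = 35.07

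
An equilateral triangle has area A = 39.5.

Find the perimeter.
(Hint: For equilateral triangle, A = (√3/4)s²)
A = (√3/4)s²  →  s² = 4A/√3 = 4·39.5/√3 = 91.2213
s = 9.55099
Perimeter = 3s = 28.65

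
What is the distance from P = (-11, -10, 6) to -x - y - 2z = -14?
d = |(-1)(-11) + (-1)(-10) + (-2)(6) - (-14)| / √((-1)² + (-1)² + (-2)²) = 23/√6 = 9.39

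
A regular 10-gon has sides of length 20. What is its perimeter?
Perimeter = number of sides * side length
Perimeter = 10 * 20
Perimeter = 200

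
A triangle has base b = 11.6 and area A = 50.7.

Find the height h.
A = ½bh  →  h = 2A/b
h = 2·50.7/11.6 = 8.741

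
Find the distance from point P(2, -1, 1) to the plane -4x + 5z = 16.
d = |(-4)(2) + 0(-1) + 5(1) - (16)| / √((-4)² + 0² + 5²) = 19/√41 = 2.967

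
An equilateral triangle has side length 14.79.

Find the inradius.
For an equilateral triangle, r = s/(2√3) where s is the side.
r = 14.79/(2√3) = 14.79/3.464102 = 4.27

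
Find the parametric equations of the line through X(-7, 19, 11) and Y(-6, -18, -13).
Direction vector d = Y - X = (1, -37, -24)
x = -7 + t, y = 19 - 37t, z = 11 - 24t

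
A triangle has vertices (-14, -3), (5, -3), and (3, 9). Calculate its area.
Using the coordinate formula: Area = (1/2)|x₁(y₂-y₃) + x₂(y₃-y₁) + x₃(y₁-y₂)|
Area = (1/2)|(-14)((-3)-9) + 5(9-(-3)) + 3((-3)-(-3))|
Area = (1/2)|(-14)*(-12) + 5*12 + 3*0|
Area = (1/2)|168 + 60 + 0|
Area = (1/2)*228 = 114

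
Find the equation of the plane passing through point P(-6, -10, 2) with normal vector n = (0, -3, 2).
d = n·P = (0)(-6) + (-3)(-10) + (2)(2) = 34
Plane: -3y + 2z = 34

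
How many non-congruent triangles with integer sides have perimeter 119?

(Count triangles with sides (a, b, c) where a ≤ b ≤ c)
With a ≤ b ≤ c and a + b + c = 119, the triangle inequality a + b > c gives c < 119/2, so c ≤ 59.
Iterate a from 1 to ⌊p/3⌋ = 39; for each a, b ranges from a to ⌊(p−a)/2⌋ with c = p − a − b, keeping only c ≥ b.
Triples: (1, 59, 59), (2, 58, 59), (3, 57, 59), …
Count = 310 triangles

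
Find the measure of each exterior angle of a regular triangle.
Exterior angle of a regular n-gon = 360/n
Exterior angle = 360/3
Exterior angle = 120 degrees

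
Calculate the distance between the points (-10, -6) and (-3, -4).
Using the distance formula: d = sqrt((x₂-x₁)² + (y₂-y₁)²)
dx = (-3) - (-10) = 7
dy = (-4) - (-6) = 2
d = sqrt(7² + 2²) = sqrt(49 + 4) = sqrt(53) = 7.28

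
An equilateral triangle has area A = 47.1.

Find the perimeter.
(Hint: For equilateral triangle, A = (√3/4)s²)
A = (√3/4)s²  →  s² = 4A/√3 = 4·47.1/√3 = 108.773
s = 10.4294
Perimeter = 3s = 31.29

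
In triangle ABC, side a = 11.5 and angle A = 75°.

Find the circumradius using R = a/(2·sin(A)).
R = a/(2·sin(A)) = 11.5/(2·sin(75°))
R = 11.5/(2·0.965926) = 11.5/1.931852 = 5.953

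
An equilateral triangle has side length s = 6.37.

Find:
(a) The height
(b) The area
(a) Height h = s·√3/2 = 6.37·√3/2 = 5.517
(b) Area = (√3/4)·s² = (√3/4)·6.37² = (√3/4)·40.5769 = 17.57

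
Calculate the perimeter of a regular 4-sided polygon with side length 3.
Perimeter = number of sides * side length
Perimeter = 4 * 3
Perimeter = 12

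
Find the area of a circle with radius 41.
Area = pi * r²
Area = pi * 41²
Area = pi * 1681
Area = 5281.02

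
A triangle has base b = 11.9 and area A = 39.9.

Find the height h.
A = ½bh  →  h = 2A/b
h = 2·39.9/11.9 = 6.706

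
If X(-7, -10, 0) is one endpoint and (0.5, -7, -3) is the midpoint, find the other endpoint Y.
Y = (2×0.5 - (-7), 2×(-7) - (-10), 2×(-3) - 0) = (8, -4, -6)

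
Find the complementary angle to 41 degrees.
Complementary angles sum to 90 degrees.
Other angle = 90 - 41
Other angle = 49 degrees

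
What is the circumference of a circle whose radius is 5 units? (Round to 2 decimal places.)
Circumference = 2 * pi * r
Circumference = 2 * pi * 5
Circumference = 31.42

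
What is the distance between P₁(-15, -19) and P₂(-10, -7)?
Using the distance formula: d = sqrt((x₂-x₁)² + (y₂-y₁)²)
dx = (-10) - (-15) = 5
dy = (-7) - (-19) = 12
d = sqrt(5² + 12²) = sqrt(25 + 144) = sqrt(169) = 13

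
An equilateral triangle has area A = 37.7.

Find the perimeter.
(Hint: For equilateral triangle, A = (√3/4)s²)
A = (√3/4)s²  →  s² = 4A/√3 = 4·37.7/√3 = 87.0644
s = 9.33083
Perimeter = 3s = 27.99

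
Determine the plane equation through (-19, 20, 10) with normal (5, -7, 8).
d = n·P = (5)(-19) + (-7)(20) + (8)(10) = -155
Plane: 5x - 7y + 8z = -155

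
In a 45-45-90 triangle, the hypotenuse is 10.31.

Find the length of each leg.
In a 45-45-90 triangle, hypotenuse = leg·√2  →  leg = hypotenuse/√2
leg = 10.31/√2 = 7.29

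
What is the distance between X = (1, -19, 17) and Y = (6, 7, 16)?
d = √[(5)² + (26)² + (-1)²] = √702 = 26.5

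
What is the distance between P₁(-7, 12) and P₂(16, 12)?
Using the distance formula: d = sqrt((x₂-x₁)² + (y₂-y₁)²)
dx = 16 - (-7) = 23
dy = 12 - 12 = 0
d = sqrt(23² + 0²) = sqrt(529 + 0) = sqrt(529) = 23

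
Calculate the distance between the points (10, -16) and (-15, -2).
Using the distance formula: d = sqrt((x₂-x₁)² + (y₂-y₁)²)
dx = (-15) - 10 = -25
dy = (-2) - (-16) = 14
d = sqrt((-25)² + 14²) = sqrt(625 + 196) = sqrt(821) = 28.65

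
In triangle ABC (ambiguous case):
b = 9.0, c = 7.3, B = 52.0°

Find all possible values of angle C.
sin(C)/c = sin(B)/b  →  sin(C) = c·sin(B)/b = 7.3·sin(52.0°)/9.0 = 0.639164
C₁ = arcsin(0.639164) = 39.73°,  C₂ = 180° - C₁ = 140.27°
Check C₂: A = 180° - 52.0° - 140.27° = -12.27° ≤ 0, rejected
C = 39.73° (one solution)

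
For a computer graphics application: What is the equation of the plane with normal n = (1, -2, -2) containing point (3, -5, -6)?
d = n·P = (1)(3) + (-2)(-5) + (-2)(-6) = 25
Plane: x - 2y - 2z = 25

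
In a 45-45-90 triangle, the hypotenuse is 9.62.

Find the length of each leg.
In a 45-45-90 triangle, hypotenuse = leg·√2  →  leg = hypotenuse/√2
leg = 9.62/√2 = 6.802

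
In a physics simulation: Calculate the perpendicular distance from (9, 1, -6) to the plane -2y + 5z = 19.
d = |0(9) + (-2)(1) + 5(-6) - (19)| / √(0² + (-2)² + 5²) = 51/√29 = 9.47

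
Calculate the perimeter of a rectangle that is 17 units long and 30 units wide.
Perimeter = 2 * (length + width)
Perimeter = 2 * (17 + 30)
Perimeter = 2 * 47
Perimeter = 94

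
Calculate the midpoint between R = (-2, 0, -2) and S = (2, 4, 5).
Midpoint = ((-2+2)/2, (0+4)/2, (-2+5)/2) = (0, 2, 1.5)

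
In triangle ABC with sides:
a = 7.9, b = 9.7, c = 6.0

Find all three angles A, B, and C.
By the law of cosines:
cos(A) = (b² + c² - a²)/(2bc) = 0.581443  →  A = 54.45°
cos(B) = (a² + c² - b²)/(2ac) = 0.045570  →  B = 87.39°
cos(C) = (a² + b² - c²)/(2ab) = 0.786246  →  C = 38.16°
Check: A + B + C = 180.0° ✓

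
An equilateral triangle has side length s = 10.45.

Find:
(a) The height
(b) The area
(a) Height h = s·√3/2 = 10.45·√3/2 = 9.05
(b) Area = (√3/4)·s² = (√3/4)·10.45² = (√3/4)·109.202 = 47.29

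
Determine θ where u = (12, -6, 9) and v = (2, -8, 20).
u·v = 252, |u|² = 261, |v|² = 468
cos θ = 252/√122148 ≈ 0.721
θ ≈ 43.86°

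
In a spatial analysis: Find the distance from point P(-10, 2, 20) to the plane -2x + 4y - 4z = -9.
d = |(-2)(-10) + 4(2) + (-4)(20) - (-9)| / √((-2)² + 4² + (-4)²) = 43/√36 = 7.167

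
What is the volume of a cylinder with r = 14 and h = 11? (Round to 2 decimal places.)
Volume = pi * r² * h
Volume = pi * 14² * 11
Volume = pi * 196 * 11
Volume = pi * 2156
Volume = 6773.27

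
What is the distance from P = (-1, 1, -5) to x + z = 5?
d = |1(-1) + 0(1) + 1(-5) - (5)| / √(1² + 0² + 1²) = 11/√2 = 7.778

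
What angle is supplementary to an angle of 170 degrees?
Supplementary angles sum to 180 degrees.
Other angle = 180 - 170
Other angle = 10 degrees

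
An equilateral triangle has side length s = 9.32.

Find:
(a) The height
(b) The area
(a) Height h = s·√3/2 = 9.32·√3/2 = 8.071
(b) Area = (√3/4)·s² = (√3/4)·9.32² = (√3/4)·86.8624 = 37.61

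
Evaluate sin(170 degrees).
sin(170 degrees) = 0.1736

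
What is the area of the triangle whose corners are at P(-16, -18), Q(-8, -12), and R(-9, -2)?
Using the coordinate formula: Area = (1/2)|x₁(y₂-y₃) + x₂(y₃-y₁) + x₃(y₁-y₂)|
Area = (1/2)|(-16)((-12)-(-2)) + (-8)((-2)-(-18)) + (-9)((-18)-(-12))|
Area = (1/2)|(-16)*(-10) + (-8)*16 + (-9)*(-6)|
Area = (1/2)|160 + (-128) + 54|
Area = (1/2)*86 = 43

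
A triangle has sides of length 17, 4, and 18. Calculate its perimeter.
Perimeter = sum of all sides
Perimeter = 17 + 4 + 18
Perimeter = 39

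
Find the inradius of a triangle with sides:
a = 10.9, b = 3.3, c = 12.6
s = (a+b+c)/2 = (10.9+3.3+12.6)/2 = 13.4
Area = √(s(s-a)(s-b)(s-c)) = √(13.4·2.5·10.1·0.8) = 16.4524
r = Area/s = 16.4524/13.4 = 1.228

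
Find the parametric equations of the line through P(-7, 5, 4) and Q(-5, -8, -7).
Direction vector d = Q - P = (2, -13, -11)
x = -7 + 2t, y = 5 - 13t, z = 4 - 11t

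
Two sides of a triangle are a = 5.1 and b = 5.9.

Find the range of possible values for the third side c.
By the triangle inequality: |a - b| < c < a + b
|5.1 - 5.9| < c < 5.1 + 5.9
0.8 < c < 11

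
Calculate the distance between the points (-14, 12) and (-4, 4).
Using the distance formula: d = sqrt((x₂-x₁)² + (y₂-y₁)²)
dx = (-4) - (-14) = 10
dy = 4 - 12 = -8
d = sqrt(10² + (-8)²) = sqrt(100 + 64) = sqrt(164) = 12.81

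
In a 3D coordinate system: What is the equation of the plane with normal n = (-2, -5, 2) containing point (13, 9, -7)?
d = n·P = (-2)(13) + (-5)(9) + (2)(-7) = -85
Plane: -2x - 5y + 2z = -85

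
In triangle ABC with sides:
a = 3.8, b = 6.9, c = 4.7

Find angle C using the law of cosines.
cos(C) = (a² + b² - c²)/(2ab)
cos(C) = (3.8² + 6.9² - 4.7²)/(2·3.8·6.9) = 39.96/52.44 = 0.762014
C = arccos(0.762014) = 40.36°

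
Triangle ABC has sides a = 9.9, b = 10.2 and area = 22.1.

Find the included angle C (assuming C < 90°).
Area = ½ab·sin(C)  →  sin(C) = 2·Area/(ab)
sin(C) = 2·22.1/(9.9·10.2) = 0.437710
C = arcsin(0.437710) = 25.96°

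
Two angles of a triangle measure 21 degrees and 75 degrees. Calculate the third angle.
Sum of angles in a triangle = 180 degrees
Third angle = 180 - 21 - 75
Third angle = 84 degrees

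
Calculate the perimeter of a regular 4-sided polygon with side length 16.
Perimeter = number of sides * side length
Perimeter = 4 * 16
Perimeter = 64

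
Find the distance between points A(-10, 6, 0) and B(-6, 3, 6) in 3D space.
d = √[(4)² + (-3)² + (6)²] = √61 = 7.81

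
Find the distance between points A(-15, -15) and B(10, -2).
Using the distance formula: d = sqrt((x₂-x₁)² + (y₂-y₁)²)
dx = 10 - (-15) = 25
dy = (-2) - (-15) = 13
d = sqrt(25² + 13²) = sqrt(625 + 169) = sqrt(794) = 28.18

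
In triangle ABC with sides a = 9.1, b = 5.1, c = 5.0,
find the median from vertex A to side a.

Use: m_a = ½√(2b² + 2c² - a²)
m_a = ½√(2·5.1² + 2·5.0² - 9.1²)
m_a = ½√(52.02 + 50 - 82.81) = ½√19.21 = 2.191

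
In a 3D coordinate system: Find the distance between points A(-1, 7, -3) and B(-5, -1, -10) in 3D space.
d = √[(-4)² + (-8)² + (-7)²] = √129 = 11.36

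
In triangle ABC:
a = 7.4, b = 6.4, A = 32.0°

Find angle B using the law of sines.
sin(B)/b = sin(A)/a
sin(B) = b·sin(A)/a = 6.4·sin(32.0°)/7.4 = 0.458309
B = arcsin(0.458309) = 27.28°  (b ≤ a, so B ≤ A and the acute solution is unique)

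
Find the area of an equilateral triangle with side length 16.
Area = (sqrt(3)/4) * s²
Area = (sqrt(3)/4) * 16²
Area = (sqrt(3)/4) * 256
Area = 110.85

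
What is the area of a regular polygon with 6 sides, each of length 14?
For a regular 6-gon with side length s = 14:
Apothem a = s / (2*tan(pi/6)) = 14 / (2*tan(pi/6)) ≈ 12.1244
Perimeter P = 6 * 14 = 84
Area = (1/2) * P * a = (1/2) * 84 * 12.1244 = 509.22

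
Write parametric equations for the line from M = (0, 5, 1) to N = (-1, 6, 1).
Direction vector d = N - M = (-1, 1, 0)
x = 0 - t, y = 5 + t, z = 1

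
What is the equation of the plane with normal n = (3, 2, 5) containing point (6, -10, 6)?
d = n·P = (3)(6) + (2)(-10) + (5)(6) = 28
Plane: 3x + 2y + 5z = 28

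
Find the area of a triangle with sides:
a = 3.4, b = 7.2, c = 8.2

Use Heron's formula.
s = (a+b+c)/2 = (3.4+7.2+8.2)/2 = 9.4
A = √(s(s-a)(s-b)(s-c)) = √(9.4·6·2.2·1.2)
A = √148.896 = 12.2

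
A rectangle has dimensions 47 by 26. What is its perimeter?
Perimeter = 2 * (length + width)
Perimeter = 2 * (47 + 26)
Perimeter = 2 * 73
Perimeter = 146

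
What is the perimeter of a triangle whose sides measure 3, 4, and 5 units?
Perimeter = sum of all sides
Perimeter = 3 + 4 + 5
Perimeter = 12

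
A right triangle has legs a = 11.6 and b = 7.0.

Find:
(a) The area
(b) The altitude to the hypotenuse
(a) Area = ½ab = ½·11.6·7.0 = 40.6
(b) Hypotenuse c = √(11.6² + 7.0²) = √183.56 = 13.5484
    Area = ½·c·h_c  →  h_c = 2·Area/c = 2·40.6/13.5484 = 5.993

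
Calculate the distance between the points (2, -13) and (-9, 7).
Using the distance formula: d = sqrt((x₂-x₁)² + (y₂-y₁)²)
dx = (-9) - 2 = -11
dy = 7 - (-13) = 20
d = sqrt((-11)² + 20²) = sqrt(121 + 400) = sqrt(521) = 22.83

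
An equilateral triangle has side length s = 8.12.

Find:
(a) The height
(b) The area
(a) Height h = s·√3/2 = 8.12·√3/2 = 7.032
(b) Area = (√3/4)·s² = (√3/4)·8.12² = (√3/4)·65.9344 = 28.55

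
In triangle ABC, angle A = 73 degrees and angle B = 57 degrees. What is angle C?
Sum of angles in a triangle = 180 degrees
Third angle = 180 - 73 - 57
Third angle = 50 degrees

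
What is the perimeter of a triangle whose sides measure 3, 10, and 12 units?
Perimeter = sum of all sides
Perimeter = 3 + 10 + 12
Perimeter = 25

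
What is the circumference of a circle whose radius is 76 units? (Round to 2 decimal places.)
Circumference = 2 * pi * r
Circumference = 2 * pi * 76
Circumference = 477.52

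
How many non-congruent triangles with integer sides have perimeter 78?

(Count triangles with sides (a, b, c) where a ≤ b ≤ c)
With a ≤ b ≤ c and a + b + c = 78, the triangle inequality a + b > c gives c < 78/2, so c ≤ 38.
Iterate a from 1 to ⌊p/3⌋ = 26; for each a, b ranges from a to ⌊(p−a)/2⌋ with c = p − a − b, keeping only c ≥ b.
Triples: (2, 38, 38), (3, 37, 38), (4, 36, 38), …
Count = 127 triangles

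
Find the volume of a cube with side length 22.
Volume = s³
Volume = 22³
Volume = 10648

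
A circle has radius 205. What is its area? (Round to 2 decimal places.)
Area = pi * r²
Area = pi * 205²
Area = pi * 42025
Area = 132025.43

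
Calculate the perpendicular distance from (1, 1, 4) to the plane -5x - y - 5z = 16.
d = |(-5)(1) + (-1)(1) + (-5)(4) - (16)| / √((-5)² + (-1)² + (-5)²) = 42/√51 = 5.881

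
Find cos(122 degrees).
cos(122 degrees) = -0.5299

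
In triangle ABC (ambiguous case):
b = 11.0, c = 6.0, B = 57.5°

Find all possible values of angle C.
sin(C)/c = sin(B)/b  →  sin(C) = c·sin(B)/b = 6.0·sin(57.5°)/11.0 = 0.460032
C₁ = arcsin(0.460032) = 27.39°,  C₂ = 180° - C₁ = 152.61°
Check C₂: A = 180° - 57.5° - 152.61° = -30.11° ≤ 0, rejected
C = 27.39° (one solution)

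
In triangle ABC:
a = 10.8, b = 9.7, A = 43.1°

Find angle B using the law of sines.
sin(B)/b = sin(A)/a
sin(B) = b·sin(A)/a = 9.7·sin(43.1°)/10.8 = 0.613681
B = arcsin(0.613681) = 37.86°  (b ≤ a, so B ≤ A and the acute solution is unique)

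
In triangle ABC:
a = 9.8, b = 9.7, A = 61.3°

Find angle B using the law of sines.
sin(B)/b = sin(A)/a
sin(B) = b·sin(A)/a = 9.7·sin(61.3°)/9.8 = 0.868196
B = arcsin(0.868196) = 60.25°  (b ≤ a, so B ≤ A and the acute solution is unique)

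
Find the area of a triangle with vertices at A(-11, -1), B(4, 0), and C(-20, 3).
Using the coordinate formula: Area = (1/2)|x₁(y₂-y₃) + x₂(y₃-y₁) + x₃(y₁-y₂)|
Area = (1/2)|(-11)(0-3) + 4(3-(-1)) + (-20)((-1)-0)|
Area = (1/2)|(-11)*(-3) + 4*4 + (-20)*(-1)|
Area = (1/2)|33 + 16 + 20|
Area = (1/2)*69 = 34.50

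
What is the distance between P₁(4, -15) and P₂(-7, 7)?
Using the distance formula: d = sqrt((x₂-x₁)² + (y₂-y₁)²)
dx = (-7) - 4 = -11
dy = 7 - (-15) = 22
d = sqrt((-11)² + 22²) = sqrt(121 + 484) = sqrt(605) = 24.60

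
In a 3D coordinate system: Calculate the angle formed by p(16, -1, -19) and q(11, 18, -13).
p·q = 405, |p|² = 618, |q|² = 614
cos θ = 405/√379452 ≈ 0.6575
θ ≈ 48.89°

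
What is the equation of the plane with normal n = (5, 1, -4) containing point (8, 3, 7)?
d = n·P = (5)(8) + (1)(3) + (-4)(7) = 15
Plane: 5x + y - 4z = 15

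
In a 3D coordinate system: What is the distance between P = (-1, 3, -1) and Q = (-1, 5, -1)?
d = √[(0)² + (2)² + (0)²] = √4 = 2.0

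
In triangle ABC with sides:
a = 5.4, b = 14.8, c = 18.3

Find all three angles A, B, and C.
By the law of cosines:
cos(A) = (b² + c² - a²)/(2bc) = 0.968782  →  A = 14.35°
cos(B) = (a² + c² - b²)/(2ac) = 0.733708  →  B = 42.8°
cos(C) = (a² + b² - c²)/(2ab) = -0.542355  →  C = 122.8°
Check: A + B + C = 180.0° ✓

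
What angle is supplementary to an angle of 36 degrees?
Supplementary angles sum to 180 degrees.
Other angle = 180 - 36
Other angle = 144 degrees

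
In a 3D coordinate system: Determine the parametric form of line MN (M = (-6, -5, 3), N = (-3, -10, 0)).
Direction vector d = N - M = (3, -5, -3)
x = -6 + 3t, y = -5 - 5t, z = 3 - 3t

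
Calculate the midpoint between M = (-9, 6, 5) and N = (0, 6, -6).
Midpoint = ((-9+0)/2, (6+6)/2, (5-6)/2) = (-4.5, 6, -0.5)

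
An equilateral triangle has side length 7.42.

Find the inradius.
For an equilateral triangle, r = s/(2√3) where s is the side.
r = 7.42/(2√3) = 7.42/3.464102 = 2.142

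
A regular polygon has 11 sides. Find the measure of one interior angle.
Interior angle of a regular n-gon = (n-2)*180/n
Interior angle = (11-2)*180/11
Interior angle = 9*180/11
Interior angle = 1620/11
Interior angle = 147.27 degrees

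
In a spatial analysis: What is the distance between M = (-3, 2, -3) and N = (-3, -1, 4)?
d = √[(0)² + (-3)² + (7)²] = √58 = 7.616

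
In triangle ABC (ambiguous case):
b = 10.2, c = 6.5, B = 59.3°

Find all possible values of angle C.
sin(C)/c = sin(B)/b  →  sin(C) = c·sin(B)/b = 6.5·sin(59.3°)/10.2 = 0.547945
C₁ = arcsin(0.547945) = 33.23°,  C₂ = 180° - C₁ = 146.77°
Check C₂: A = 180° - 59.3° - 146.77° = -26.07° ≤ 0, rejected
C = 33.23° (one solution)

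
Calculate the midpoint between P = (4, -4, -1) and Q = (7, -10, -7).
Midpoint = ((4+7)/2, (-4-10)/2, (-1-7)/2) = (5.5, -7, -4)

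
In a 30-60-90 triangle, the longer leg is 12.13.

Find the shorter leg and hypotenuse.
In a 30-60-90 triangle, sides are in ratio 1 : √3 : 2.
Long leg = short leg·√3  →  short leg = 12.13/√3 = 7.003
Hypotenuse = 2·(short leg) = 2·12.13/√3 = 14.01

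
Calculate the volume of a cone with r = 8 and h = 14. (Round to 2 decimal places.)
Volume = (1/3) * pi * r² * h
Volume = (1/3) * pi * 8² * 14
Volume = (1/3) * pi * 64 * 14
Volume = (1/3) * pi * 896
Volume = 938.29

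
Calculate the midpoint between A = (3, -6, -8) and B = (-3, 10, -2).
Midpoint = ((3-3)/2, (-6+10)/2, (-8-2)/2) = (0, 2, -5)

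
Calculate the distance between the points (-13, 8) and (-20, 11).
Using the distance formula: d = sqrt((x₂-x₁)² + (y₂-y₁)²)
dx = (-20) - (-13) = -7
dy = 11 - 8 = 3
d = sqrt((-7)² + 3²) = sqrt(49 + 9) = sqrt(58) = 7.62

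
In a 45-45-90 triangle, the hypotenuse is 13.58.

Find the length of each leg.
In a 45-45-90 triangle, hypotenuse = leg·√2  →  leg = hypotenuse/√2
leg = 13.58/√2 = 9.603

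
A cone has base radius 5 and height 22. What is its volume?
Volume = (1/3) * pi * r² * h
Volume = (1/3) * pi * 5² * 22
Volume = (1/3) * pi * 25 * 22
Volume = (1/3) * pi * 550
Volume = 575.96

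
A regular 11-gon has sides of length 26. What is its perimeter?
Perimeter = number of sides * side length
Perimeter = 11 * 26
Perimeter = 286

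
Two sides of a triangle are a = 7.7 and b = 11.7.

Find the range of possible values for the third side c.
By the triangle inequality: |a - b| < c < a + b
|7.7 - 11.7| < c < 7.7 + 11.7
4 < c < 19.4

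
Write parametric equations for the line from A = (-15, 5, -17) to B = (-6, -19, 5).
Direction vector d = B - A = (9, -24, 22)
x = -15 + 9t, y = 5 - 24t, z = -17 + 22t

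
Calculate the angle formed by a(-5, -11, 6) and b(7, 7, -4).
a·b = -136, |a|² = 182, |b|² = 114
cos θ = -136/√20748 ≈ -0.9442
θ ≈ 160.8°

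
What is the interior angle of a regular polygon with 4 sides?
Interior angle of a regular n-gon = (n-2)*180/n
Interior angle = (4-2)*180/4
Interior angle = 2*180/4
Interior angle = 360/4
Interior angle = 90 degrees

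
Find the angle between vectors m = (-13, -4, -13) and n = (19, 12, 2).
m·n = -321, |m|² = 354, |n|² = 509
cos θ = -321/√180186 ≈ -0.7562
θ ≈ 139.1°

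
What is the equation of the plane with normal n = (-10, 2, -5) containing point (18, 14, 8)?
d = n·P = (-10)(18) + (2)(14) + (-5)(8) = -192
Plane: -10x + 2y - 5z = -192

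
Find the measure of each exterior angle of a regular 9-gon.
Exterior angle of a regular n-gon = 360/n
Exterior angle = 360/9
Exterior angle = 40 degrees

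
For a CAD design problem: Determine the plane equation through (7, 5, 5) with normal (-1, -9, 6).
d = n·P = (-1)(7) + (-9)(5) + (6)(5) = -22
Plane: -x - 9y + 6z = -22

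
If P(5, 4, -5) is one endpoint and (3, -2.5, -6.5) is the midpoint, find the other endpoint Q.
Q = (2×3 - 5, 2×(-2.5) - 4, 2×(-6.5) - (-5)) = (1, -9, -8)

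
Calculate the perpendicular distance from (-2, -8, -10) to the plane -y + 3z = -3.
d = |0(-2) + (-1)(-8) + 3(-10) - (-3)| / √(0² + (-1)² + 3²) = 19/√10 = 6.008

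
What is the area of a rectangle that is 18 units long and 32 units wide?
Area = length * width
Area = 18 * 32
Area = 576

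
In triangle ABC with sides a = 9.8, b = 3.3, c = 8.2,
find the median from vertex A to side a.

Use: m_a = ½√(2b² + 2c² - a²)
m_a = ½√(2·3.3² + 2·8.2² - 9.8²)
m_a = ½√(21.78 + 134.48 - 96.04) = ½√60.22 = 3.88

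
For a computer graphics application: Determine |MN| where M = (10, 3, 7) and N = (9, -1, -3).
d = √[(-1)² + (-4)² + (-10)²] = √117 = 10.82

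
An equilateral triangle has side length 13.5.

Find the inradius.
For an equilateral triangle, r = s/(2√3) where s is the side.
r = 13.5/(2√3) = 13.5/3.464102 = 3.897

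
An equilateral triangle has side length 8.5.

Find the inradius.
For an equilateral triangle, r = s/(2√3) where s is the side.
r = 8.5/(2√3) = 8.5/3.464102 = 2.454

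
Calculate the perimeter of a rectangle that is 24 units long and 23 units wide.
Perimeter = 2 * (length + width)
Perimeter = 2 * (24 + 23)
Perimeter = 2 * 47
Perimeter = 94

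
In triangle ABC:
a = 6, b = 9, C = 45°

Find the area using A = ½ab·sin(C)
A = ½·6·9·sin(45°) = ½·54·0.707107 = 19.09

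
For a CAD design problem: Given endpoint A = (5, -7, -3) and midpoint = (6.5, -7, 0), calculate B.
B = (2×6.5 - 5, 2×(-7) - (-7), 2×0 - (-3)) = (8, -7, 3)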